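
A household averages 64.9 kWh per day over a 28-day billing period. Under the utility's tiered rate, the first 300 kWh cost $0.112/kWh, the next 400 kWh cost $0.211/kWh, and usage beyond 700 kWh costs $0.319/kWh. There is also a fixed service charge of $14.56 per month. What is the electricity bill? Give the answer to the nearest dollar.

$489

Usage = 64.9 kWh/day × 28 days = 1817.2 kWh
First 300 kWh × $0.112 = $33.60
Next 400 kWh × $0.211 = $84.40
Remaining 1117.2 kWh × $0.319 = $356.39
Energy charge = $474.39; + service $14.56 = $488.95 ≈ $489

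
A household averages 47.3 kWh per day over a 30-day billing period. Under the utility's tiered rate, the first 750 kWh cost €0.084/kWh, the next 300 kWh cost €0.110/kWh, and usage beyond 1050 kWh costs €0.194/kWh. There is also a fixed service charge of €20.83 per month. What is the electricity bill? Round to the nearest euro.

Usage = 47.3 kWh/day × 30 days = 1419 kWh
First 750 kWh × €0.084 = €63.00
Next 300 kWh × €0.110 = €33.00
Remaining 369 kWh × €0.194 = €71.59
Energy charge = €167.59; + service €20.83 = €188.42 ≈ €188

€188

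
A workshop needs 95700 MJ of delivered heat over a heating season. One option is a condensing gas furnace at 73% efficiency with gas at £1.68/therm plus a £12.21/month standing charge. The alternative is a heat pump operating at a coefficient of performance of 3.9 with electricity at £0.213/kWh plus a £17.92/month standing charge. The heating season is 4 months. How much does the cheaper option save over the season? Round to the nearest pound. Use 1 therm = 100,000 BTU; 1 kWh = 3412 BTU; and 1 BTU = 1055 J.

£613

Heat load = 95700 MJ = 95,700,000,000 J / 1055 = 90,710,900 BTU
Gas: input = 90,710,900 / 0.730 = 124,261,507 BTU = 1,243 therm → 1,243 × £1.68 = £2,087.59; + 4 × £12.21 standing = £2,136.43
Heat pump: 90,710,900 BTU / 3412 = 26,590 kWh heat; / 3.9 = 6,817 kWh in → × £0.213 = £1,452.00; + 4 × £17.92 standing = £1,523.68
Difference = |£2,136.43 − £1,523.68| = £612.76 ≈ £613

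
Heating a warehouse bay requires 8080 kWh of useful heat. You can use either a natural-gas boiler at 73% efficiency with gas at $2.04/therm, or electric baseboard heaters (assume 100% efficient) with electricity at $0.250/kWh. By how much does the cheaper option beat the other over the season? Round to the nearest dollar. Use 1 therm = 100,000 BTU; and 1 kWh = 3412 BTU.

$1250

Heat load = 8080 kWh × 3412 = 27,568,960 BTU
Gas: input = 27,568,960 / 0.73 = 37,765,699 BTU = 377.7 therm → 377.7 × $2.04 = $770.42
Electric: 27,568,960 BTU / 3412 = 8,080 kWh → × $0.250 = $2,020.00
Difference = |$770.42 − $2,020.00| = $1,249.58 ≈ $1250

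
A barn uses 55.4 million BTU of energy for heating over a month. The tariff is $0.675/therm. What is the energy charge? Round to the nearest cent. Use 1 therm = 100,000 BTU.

$373.95

55.4 million BTU × (10 therm/million BTU) = 554 therm
Cost = 554 therm × $0.675/therm = $373.95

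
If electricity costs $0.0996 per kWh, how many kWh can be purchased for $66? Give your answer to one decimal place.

$66 / $0.0996 per kWh = 662.7 kWh

662.7 kWh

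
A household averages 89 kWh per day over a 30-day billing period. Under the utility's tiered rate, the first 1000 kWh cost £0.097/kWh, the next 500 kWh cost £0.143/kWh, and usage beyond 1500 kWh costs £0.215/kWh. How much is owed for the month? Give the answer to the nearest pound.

Usage = 89 kWh/day × 30 days = 2670 kWh
First 1000 kWh × £0.097 = £97.00
Next 500 kWh × £0.143 = £71.50
Remaining 1170 kWh × £0.215 = £251.55
Total = £420.05 ≈ £420

£420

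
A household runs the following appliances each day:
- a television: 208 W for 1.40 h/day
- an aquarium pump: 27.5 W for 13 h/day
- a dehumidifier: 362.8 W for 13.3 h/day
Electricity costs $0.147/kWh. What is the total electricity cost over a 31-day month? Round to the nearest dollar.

television: 208 W × 1.40 h × 31 d = 9,027 Wh = 9.027 kWh
aquarium pump: 27.5 W × 13 h × 31 d = 11,082 Wh = 11.08 kWh
dehumidifier: 362.8 W × 13.3 h × 31 d = 149,582 Wh = 149.6 kWh
Total energy = 9.027 + 11.08 + 149.6 = 169.7 kWh
Cost = 169.7 kWh × $0.147 = $24.94 ≈ $25

$25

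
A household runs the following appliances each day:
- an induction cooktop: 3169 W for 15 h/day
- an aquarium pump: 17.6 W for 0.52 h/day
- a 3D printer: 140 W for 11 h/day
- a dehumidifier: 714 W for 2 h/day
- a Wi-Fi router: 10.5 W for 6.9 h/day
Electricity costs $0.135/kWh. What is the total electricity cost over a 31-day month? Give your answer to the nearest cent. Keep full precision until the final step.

induction cooktop: 3169 W × 15 h × 31 d = 1,473,585 Wh = 1,474 kWh
aquarium pump: 17.6 W × 0.52 h × 31 d = 284 Wh = 0.2837 kWh
3D printer: 140 W × 11 h × 31 d = 47,740 Wh = 47.74 kWh
dehumidifier: 714 W × 2 h × 31 d = 44,268 Wh = 44.27 kWh
Wi-Fi router: 10.5 W × 6.9 h × 31 d = 2,246 Wh = 2.246 kWh
Total energy = 1,474 + 0.2837 + 47.74 + 44.27 + 2.246 = 1,568 kWh
Cost = 1,568 kWh × $0.135 = $211.70

$211.70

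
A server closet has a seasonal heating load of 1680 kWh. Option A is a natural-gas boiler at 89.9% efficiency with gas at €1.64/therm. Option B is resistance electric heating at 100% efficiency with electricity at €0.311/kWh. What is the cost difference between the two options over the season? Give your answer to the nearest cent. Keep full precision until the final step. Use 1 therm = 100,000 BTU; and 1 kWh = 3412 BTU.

Heat load = 1680 kWh × 3412 = 5,732,160 BTU
Gas: input = 5,732,160 / 0.899 = 6,376,151 BTU = 63.76 therm → 63.76 × €1.64 = €104.57
Electric: 5,732,160 BTU / 3412 = 1,680 kWh → × €0.311 = €522.48
Difference = |€104.57 − €522.48| = €417.91

€417.91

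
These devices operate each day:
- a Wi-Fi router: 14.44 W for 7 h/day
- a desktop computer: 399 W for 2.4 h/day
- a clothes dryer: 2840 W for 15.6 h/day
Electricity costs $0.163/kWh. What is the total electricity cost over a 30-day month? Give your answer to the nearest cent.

$221.82

Wi-Fi router: 14.44 W × 7 h × 30 d = 3,032 Wh = 3.032 kWh
desktop computer: 399 W × 2.4 h × 30 d = 28,728 Wh = 28.73 kWh
clothes dryer: 2840 W × 15.6 h × 30 d = 1,329,120 Wh = 1,329 kWh
Total energy = 3.032 + 28.73 + 1,329 = 1,361 kWh
Cost = 1,361 kWh × $0.163 = $221.82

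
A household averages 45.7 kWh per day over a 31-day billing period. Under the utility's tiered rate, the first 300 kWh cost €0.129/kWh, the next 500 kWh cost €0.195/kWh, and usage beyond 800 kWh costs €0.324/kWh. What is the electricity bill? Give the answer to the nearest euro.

Usage = 45.7 kWh/day × 31 days = 1416.7 kWh
First 300 kWh × €0.129 = €38.70
Next 500 kWh × €0.195 = €97.50
Remaining 616.7 kWh × €0.324 = €199.81
Total = €336.01 ≈ €336

€336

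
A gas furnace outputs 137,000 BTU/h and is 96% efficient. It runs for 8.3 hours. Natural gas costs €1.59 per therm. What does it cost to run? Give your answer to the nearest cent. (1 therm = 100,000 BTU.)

Heat delivered = 137,000 BTU/h × 8.3 h = 1,137,100 BTU
Gas input = 1,137,100 / 0.96 = 1,184,479 BTU
= 1,184,479 / 100,000 = 11.84 therm
Cost = 11.84 × €1.59/therm = €18.83

€18.83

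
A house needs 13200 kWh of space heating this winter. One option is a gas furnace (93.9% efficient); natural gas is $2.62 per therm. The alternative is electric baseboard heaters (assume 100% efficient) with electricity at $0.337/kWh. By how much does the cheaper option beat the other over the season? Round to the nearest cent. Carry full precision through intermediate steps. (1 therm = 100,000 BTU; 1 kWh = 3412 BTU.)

$3191.74

Heat load = 13200 kWh × 3412 = 45,038,400 BTU
Gas: input = 45,038,400 / 0.939 = 47,964,217 BTU = 479.6 therm → 479.6 × $2.62 = $1,256.66
Electric: 45,038,400 BTU / 3412 = 13,200 kWh → × $0.337 = $4,448.40
Difference = |$1,256.66 − $4,448.40| = $3,191.74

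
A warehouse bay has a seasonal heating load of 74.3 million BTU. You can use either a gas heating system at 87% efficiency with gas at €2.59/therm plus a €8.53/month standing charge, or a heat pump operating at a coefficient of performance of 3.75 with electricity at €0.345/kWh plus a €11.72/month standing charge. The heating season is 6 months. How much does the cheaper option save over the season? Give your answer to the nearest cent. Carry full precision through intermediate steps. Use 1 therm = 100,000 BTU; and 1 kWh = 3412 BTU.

Heat load = 74.3 × 10⁶ BTU = 74,300,000 BTU
Gas: input = 74,300,000 / 0.87 = 85,402,299 BTU = 854 therm → 854 × €2.59 = €2,211.92; + 6 × €8.53 standing = €2,263.10
Heat pump: 74,300,000 BTU / 3412 = 21,780 kWh heat; / 3.75 = 5,807 kWh in → × €0.345 = €2,003.40; + 6 × €11.72 standing = €2,073.72
Difference = |€2,263.10 − €2,073.72| = €189.38

€189.38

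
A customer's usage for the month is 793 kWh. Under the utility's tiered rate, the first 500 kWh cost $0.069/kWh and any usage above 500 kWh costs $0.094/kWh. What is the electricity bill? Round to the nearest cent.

First 500 kWh × $0.069 = $34.50
Remaining 293 kWh × $0.094 = $27.54
Total = $62.04

$62.04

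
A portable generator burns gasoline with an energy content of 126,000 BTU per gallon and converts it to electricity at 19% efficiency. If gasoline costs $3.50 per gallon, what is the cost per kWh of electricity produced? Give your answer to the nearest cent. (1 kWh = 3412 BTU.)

$0.50

Electrical output per gallon = 126,000 BTU × 0.19 / 3412 BTU/kWh = 7.016 kWh
Cost per kWh = $3.50 / 7.016 kWh = $0.499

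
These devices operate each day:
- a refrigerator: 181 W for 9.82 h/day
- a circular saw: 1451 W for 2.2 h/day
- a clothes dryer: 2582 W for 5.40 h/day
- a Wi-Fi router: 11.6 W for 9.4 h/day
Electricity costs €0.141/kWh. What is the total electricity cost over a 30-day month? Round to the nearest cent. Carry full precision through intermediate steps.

€80.46

refrigerator: 181 W × 9.82 h × 30 d = 53,323 Wh = 53.32 kWh
circular saw: 1451 W × 2.2 h × 30 d = 95,766 Wh = 95.77 kWh
clothes dryer: 2582 W × 5.40 h × 30 d = 418,284 Wh = 418.3 kWh
Wi-Fi router: 11.6 W × 9.4 h × 30 d = 3,271 Wh = 3.271 kWh
Total energy = 53.32 + 95.77 + 418.3 + 3.271 = 570.6 kWh
Cost = 570.6 kWh × €0.141 = €80.46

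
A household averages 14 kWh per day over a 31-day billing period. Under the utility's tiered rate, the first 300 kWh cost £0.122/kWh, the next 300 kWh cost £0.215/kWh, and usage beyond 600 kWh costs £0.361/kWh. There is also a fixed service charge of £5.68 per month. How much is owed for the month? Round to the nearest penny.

£71.09

Usage = 14 kWh/day × 31 days = 434 kWh
First 300 kWh × £0.122 = £36.60
Next 134 kWh × £0.215 = £28.81
Remaining tier: 0 kWh (not reached)
Energy charge = £65.41; + service £5.68 = £71.09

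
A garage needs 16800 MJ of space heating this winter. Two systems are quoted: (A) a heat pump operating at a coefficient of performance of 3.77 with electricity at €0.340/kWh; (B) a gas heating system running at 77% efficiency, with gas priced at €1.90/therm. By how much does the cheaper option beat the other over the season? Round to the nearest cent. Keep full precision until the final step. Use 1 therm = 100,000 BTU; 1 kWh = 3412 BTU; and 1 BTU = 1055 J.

Heat load = 16800 MJ = 16,800,000,000 J / 1055 = 15,924,171 BTU
Gas: input = 15,924,171 / 0.77 = 20,680,741 BTU = 206.8 therm → 206.8 × €1.90 = €392.93
Heat pump: 15,924,171 BTU / 3412 = 4,667 kWh heat; / 3.77 = 1,238 kWh in → × €0.340 = €420.91
Difference = |€392.93 − €420.91| = €27.97

€27.97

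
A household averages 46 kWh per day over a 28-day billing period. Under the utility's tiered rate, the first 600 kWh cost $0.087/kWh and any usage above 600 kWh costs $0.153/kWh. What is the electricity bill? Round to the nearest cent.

$157.46

Usage = 46 kWh/day × 28 days = 1288 kWh
First 600 kWh × $0.087 = $52.20
Remaining 688 kWh × $0.153 = $105.26
Total = $157.46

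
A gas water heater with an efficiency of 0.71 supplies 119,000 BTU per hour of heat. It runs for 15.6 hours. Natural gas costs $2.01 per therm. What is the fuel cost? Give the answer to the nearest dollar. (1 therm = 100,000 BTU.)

Heat delivered = 119,000 BTU/h × 15.6 h = 1,856,400 BTU
Gas input = 1,856,400 / 0.71 = 2,614,648 BTU
= 2,614,648 / 100,000 = 26.15 therm
Cost = 26.15 × $2.01/therm = $52.55 ≈ $53

$53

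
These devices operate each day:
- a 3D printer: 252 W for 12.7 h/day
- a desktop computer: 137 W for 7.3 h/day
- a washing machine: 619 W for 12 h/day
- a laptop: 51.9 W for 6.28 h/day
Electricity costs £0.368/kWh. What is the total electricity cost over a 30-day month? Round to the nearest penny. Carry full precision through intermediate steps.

3D printer: 252 W × 12.7 h × 30 d = 96,012 Wh = 96.01 kWh
desktop computer: 137 W × 7.3 h × 30 d = 30,003 Wh = 30 kWh
washing machine: 619 W × 12 h × 30 d = 222,840 Wh = 222.8 kWh
laptop: 51.9 W × 6.28 h × 30 d = 9,778 Wh = 9.778 kWh
Total energy = 96.01 + 30 + 222.8 + 9.778 = 358.6 kWh
Cost = 358.6 kWh × £0.368 = £131.98

£131.98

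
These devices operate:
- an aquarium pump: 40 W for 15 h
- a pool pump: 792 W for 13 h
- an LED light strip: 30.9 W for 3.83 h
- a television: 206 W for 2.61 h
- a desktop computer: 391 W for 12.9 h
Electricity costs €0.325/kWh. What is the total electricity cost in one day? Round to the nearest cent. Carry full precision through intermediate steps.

€5.39

aquarium pump: 40 W × 15 h = 600 Wh = 0.6 kWh
pool pump: 792 W × 13 h = 10,296 Wh = 10.3 kWh
LED light strip: 30.9 W × 3.83 h = 118 Wh = 0.1183 kWh
television: 206 W × 2.61 h = 538 Wh = 0.5377 kWh
desktop computer: 391 W × 12.9 h = 5,044 Wh = 5.044 kWh
Total energy = 0.6 + 10.3 + 0.1183 + 0.5377 + 5.044 = 16.6 kWh
Cost = 16.6 kWh × €0.325 = €5.39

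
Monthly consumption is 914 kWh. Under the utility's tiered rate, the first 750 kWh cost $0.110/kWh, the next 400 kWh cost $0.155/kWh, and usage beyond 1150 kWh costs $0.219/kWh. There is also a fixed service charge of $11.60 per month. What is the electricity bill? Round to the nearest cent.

First 750 kWh × $0.110 = $82.50
Next 164 kWh × $0.155 = $25.42
Remaining tier: 0 kWh (not reached)
Energy charge = $107.92; + service $11.60 = $119.52

$119.52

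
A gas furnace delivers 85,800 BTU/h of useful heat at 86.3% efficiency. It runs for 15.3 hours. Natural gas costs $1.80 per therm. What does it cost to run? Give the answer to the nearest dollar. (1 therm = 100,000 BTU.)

Heat delivered = 85,800 BTU/h × 15.3 h = 1,312,740 BTU
Gas input = 1,312,740 / 0.863 = 1,521,136 BTU
= 1,521,136 / 100,000 = 15.21 therm
Cost = 15.21 × $1.80/therm = $27.38 ≈ $27

$27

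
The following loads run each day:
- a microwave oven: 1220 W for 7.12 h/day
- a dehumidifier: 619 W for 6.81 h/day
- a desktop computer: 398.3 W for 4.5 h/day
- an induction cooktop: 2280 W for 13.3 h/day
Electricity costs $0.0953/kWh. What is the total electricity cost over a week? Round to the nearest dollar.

$30

microwave oven: 1220 W × 7.12 h × 7 d = 60,805 Wh = 60.8 kWh
dehumidifier: 619 W × 6.81 h × 7 d = 29,508 Wh = 29.51 kWh
desktop computer: 398.3 W × 4.5 h × 7 d = 12,546 Wh = 12.55 kWh
induction cooktop: 2280 W × 13.3 h × 7 d = 212,268 Wh = 212.3 kWh
Total energy = 60.8 + 29.51 + 12.55 + 212.3 = 315.1 kWh
Cost = 315.1 kWh × $0.0953 = $30.03 ≈ $30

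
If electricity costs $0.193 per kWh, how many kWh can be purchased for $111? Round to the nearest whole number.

$111 / $0.193 per kWh = 575.1 kWh

575 kWh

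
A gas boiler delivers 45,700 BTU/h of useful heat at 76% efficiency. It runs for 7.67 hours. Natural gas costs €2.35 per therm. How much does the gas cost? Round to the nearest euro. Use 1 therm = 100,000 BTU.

Heat delivered = 45,700 BTU/h × 7.67 h = 350,519 BTU
Gas input = 350,519 / 0.76 = 461,209 BTU
= 461,209 / 100,000 = 4.612 therm
Cost = 4.612 × €2.35/therm = €10.84 ≈ €11

€11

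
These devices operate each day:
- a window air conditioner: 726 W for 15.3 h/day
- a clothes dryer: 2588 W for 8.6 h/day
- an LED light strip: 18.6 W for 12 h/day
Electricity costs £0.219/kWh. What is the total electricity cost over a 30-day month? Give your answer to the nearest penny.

window air conditioner: 726 W × 15.3 h × 30 d = 333,234 Wh = 333.2 kWh
clothes dryer: 2588 W × 8.6 h × 30 d = 667,704 Wh = 667.7 kWh
LED light strip: 18.6 W × 12 h × 30 d = 6,696 Wh = 6.696 kWh
Total energy = 333.2 + 667.7 + 6.696 = 1,008 kWh
Cost = 1,008 kWh × £0.219 = £220.67

£220.67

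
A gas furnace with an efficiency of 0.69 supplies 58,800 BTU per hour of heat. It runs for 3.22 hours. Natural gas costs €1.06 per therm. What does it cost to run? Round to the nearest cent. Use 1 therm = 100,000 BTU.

Heat delivered = 58,800 BTU/h × 3.22 h = 189,336 BTU
Gas input = 189,336 / 0.69 = 274,400 BTU
= 274,400 / 100,000 = 2.744 therm
Cost = 2.744 × €1.06/therm = €2.91

€2.91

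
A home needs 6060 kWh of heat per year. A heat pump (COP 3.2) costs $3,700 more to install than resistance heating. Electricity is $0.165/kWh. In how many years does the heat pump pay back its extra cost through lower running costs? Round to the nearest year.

5 years

Resistance: 6060 kWh × $0.165 = $999.90/yr
Heat pump: 6060 / 3.2 = 1894 kWh in → × $0.165 = $312.47/yr
Annual savings = $687.43
Payback = $3,700 / $687.43 = 5.38 years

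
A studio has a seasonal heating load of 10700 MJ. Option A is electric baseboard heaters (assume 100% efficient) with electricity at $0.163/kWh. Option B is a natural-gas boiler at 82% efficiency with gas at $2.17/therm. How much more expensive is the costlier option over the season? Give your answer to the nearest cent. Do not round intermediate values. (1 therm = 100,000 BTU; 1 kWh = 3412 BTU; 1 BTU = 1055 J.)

$216.12

Heat load = 10700 MJ = 10,700,000,000 J / 1055 = 10,142,180 BTU
Gas: input = 10,142,180 / 0.82 = 12,368,512 BTU = 123.7 therm → 123.7 × $2.17 = $268.40
Electric: 10,142,180 BTU / 3412 = 2,973 kWh → × $0.163 = $484.52
Difference = |$268.40 − $484.52| = $216.12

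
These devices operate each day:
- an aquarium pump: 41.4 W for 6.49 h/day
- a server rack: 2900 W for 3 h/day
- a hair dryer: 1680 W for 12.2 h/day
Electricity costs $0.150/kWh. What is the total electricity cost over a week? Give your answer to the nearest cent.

aquarium pump: 41.4 W × 6.49 h × 7 d = 1,881 Wh = 1.881 kWh
server rack: 2900 W × 3 h × 7 d = 60,900 Wh = 60.9 kWh
hair dryer: 1680 W × 12.2 h × 7 d = 143,472 Wh = 143.5 kWh
Total energy = 1.881 + 60.9 + 143.5 = 206.3 kWh
Cost = 206.3 kWh × $0.150 = $30.94

$30.94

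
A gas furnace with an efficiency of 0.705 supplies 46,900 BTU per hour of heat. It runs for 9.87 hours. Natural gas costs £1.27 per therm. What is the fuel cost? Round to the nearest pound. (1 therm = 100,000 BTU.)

£8

Heat delivered = 46,900 BTU/h × 9.87 h = 462,903 BTU
Gas input = 462,903 / 0.705 = 656,600 BTU
= 656,600 / 100,000 = 6.566 therm
Cost = 6.566 × £1.27/therm = £8.34 ≈ £8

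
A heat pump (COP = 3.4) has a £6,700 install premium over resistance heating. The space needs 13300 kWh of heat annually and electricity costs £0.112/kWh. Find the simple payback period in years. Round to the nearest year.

Resistance: 13300 kWh × £0.112 = £1,489.60/yr
Heat pump: 13300 / 3.4 = 3912 kWh in → × £0.112 = £438.12/yr
Annual savings = £1,051.48
Payback = £6,700 / £1,051.48 = 6.37 years

6 years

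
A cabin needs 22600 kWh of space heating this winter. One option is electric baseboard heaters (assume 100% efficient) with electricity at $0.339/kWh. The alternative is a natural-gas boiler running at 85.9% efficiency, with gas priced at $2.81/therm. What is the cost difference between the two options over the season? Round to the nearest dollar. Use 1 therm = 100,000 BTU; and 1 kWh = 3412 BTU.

Heat load = 22600 kWh × 3412 = 77,111,200 BTU
Gas: input = 77,111,200 / 0.859 = 89,768,568 BTU = 897.7 therm → 897.7 × $2.81 = $2,522.50
Electric: 77,111,200 BTU / 3412 = 22,600 kWh → × $0.339 = $7,661.40
Difference = |$2,522.50 − $7,661.40| = $5,138.90 ≈ $5139

$5139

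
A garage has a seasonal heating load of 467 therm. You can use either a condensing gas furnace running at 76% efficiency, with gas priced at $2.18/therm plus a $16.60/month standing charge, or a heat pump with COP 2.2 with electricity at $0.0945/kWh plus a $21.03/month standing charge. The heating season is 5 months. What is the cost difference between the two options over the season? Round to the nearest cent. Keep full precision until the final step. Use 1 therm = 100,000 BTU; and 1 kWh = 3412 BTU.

Heat load = 467 therm × 100,000 = 46,700,000 BTU
Gas: input = 46,700,000 / 0.76 = 61,447,368 BTU = 614.5 therm → 614.5 × $2.18 = $1,339.55; + 5 × $16.60 standing = $1,422.55
Heat pump: 46,700,000 BTU / 3412 = 13,690 kWh heat; / 2.2 = 6,221 kWh in → × $0.0945 = $587.92; + 5 × $21.03 standing = $693.07
Difference = |$1,422.55 − $693.07| = $729.48

$729.48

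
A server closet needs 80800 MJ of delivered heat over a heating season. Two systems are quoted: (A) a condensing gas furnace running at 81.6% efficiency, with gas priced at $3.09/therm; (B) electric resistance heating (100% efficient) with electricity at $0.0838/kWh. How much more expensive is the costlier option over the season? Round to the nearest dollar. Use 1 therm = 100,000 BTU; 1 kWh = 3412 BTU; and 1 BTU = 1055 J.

$1019

Heat load = 80800 MJ = 80,800,000,000 J / 1055 = 76,587,678 BTU
Gas: input = 76,587,678 / 0.816 = 93,857,448 BTU = 938.6 therm → 938.6 × $3.09 = $2,900.20
Electric: 76,587,678 BTU / 3412 = 22,450 kWh → × $0.0838 = $1,881.02
Difference = |$2,900.20 − $1,881.02| = $1,019.17 ≈ $1019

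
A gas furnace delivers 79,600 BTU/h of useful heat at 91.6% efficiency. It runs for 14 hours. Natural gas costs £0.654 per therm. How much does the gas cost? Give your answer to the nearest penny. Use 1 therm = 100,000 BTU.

£7.96

Heat delivered = 79,600 BTU/h × 14 h = 1,114,400 BTU
Gas input = 1,114,400 / 0.916 = 1,216,594 BTU
= 1,216,594 / 100,000 = 12.17 therm
Cost = 12.17 × £0.654/therm = £7.96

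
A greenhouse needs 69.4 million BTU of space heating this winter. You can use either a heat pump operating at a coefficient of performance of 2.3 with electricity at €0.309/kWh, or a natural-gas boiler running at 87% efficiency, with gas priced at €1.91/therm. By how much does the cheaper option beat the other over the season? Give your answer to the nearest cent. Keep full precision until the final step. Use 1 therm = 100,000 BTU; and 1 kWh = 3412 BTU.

€1209.02

Heat load = 69.4 × 10⁶ BTU = 69,400,000 BTU
Gas: input = 69,400,000 / 0.87 = 79,770,115 BTU = 797.7 therm → 797.7 × €1.91 = €1,523.61
Heat pump: 69,400,000 BTU / 3412 = 20,340 kWh heat; / 2.3 = 8,843 kWh in → × €0.309 = €2,732.63
Difference = |€1,523.61 − €2,732.63| = €1,209.02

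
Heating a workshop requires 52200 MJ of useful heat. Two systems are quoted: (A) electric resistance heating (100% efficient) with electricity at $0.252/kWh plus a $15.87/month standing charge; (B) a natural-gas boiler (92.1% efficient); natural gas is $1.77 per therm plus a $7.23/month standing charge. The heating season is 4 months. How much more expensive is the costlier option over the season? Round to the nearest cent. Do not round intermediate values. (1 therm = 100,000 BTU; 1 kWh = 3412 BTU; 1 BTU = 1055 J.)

$2738.01

Heat load = 52200 MJ = 52,200,000,000 J / 1055 = 49,478,673 BTU
Gas: input = 49,478,673 / 0.921 = 53,722,772 BTU = 537.2 therm → 537.2 × $1.77 = $950.89; + 4 × $7.23 standing = $979.81
Electric: 49,478,673 BTU / 3412 = 14,500 kWh → × $0.252 = $3,654.35; + 4 × $15.87 standing = $3,717.83
Difference = |$979.81 − $3,717.83| = $2,738.01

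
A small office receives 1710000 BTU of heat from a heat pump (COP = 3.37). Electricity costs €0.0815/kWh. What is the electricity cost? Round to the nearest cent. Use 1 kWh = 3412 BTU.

Heat delivered = 1,710,000 BTU / 3412 = 501.2 kWh
Electrical input = 501.2 kWh / 3.37 = 148.7 kWh
Cost = 148.7 × €0.0815/kWh = €12.12

€12.12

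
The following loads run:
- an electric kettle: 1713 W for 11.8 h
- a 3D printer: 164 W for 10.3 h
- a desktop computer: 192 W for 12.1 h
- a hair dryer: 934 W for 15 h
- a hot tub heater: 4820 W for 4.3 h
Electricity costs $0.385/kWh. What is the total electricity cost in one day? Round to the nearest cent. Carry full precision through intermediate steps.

electric kettle: 1713 W × 11.8 h = 20,213 Wh = 20.21 kWh
3D printer: 164 W × 10.3 h = 1,689 Wh = 1.689 kWh
desktop computer: 192 W × 12.1 h = 2,323 Wh = 2.323 kWh
hair dryer: 934 W × 15 h = 14,010 Wh = 14.01 kWh
hot tub heater: 4820 W × 4.3 h = 20,726 Wh = 20.73 kWh
Total energy = 20.21 + 1.689 + 2.323 + 14.01 + 20.73 = 58.96 kWh
Cost = 58.96 kWh × $0.385 = $22.70

$22.70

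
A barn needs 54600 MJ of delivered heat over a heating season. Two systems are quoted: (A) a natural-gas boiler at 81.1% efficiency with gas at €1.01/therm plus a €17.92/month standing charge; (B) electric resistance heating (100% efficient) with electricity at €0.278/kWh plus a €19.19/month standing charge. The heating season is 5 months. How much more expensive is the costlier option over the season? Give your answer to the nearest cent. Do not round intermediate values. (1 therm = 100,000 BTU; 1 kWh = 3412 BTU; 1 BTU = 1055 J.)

Heat load = 54600 MJ = 54,600,000,000 J / 1055 = 51,753,555 BTU
Gas: input = 51,753,555 / 0.811 = 63,814,494 BTU = 638.1 therm → 638.1 × €1.01 = €644.53; + 5 × €17.92 standing = €734.13
Electric: 51,753,555 BTU / 3412 = 15,170 kWh → × €0.278 = €4,216.73; + 5 × €19.19 standing = €4,312.68
Difference = |€734.13 − €4,312.68| = €3,578.56

€3578.56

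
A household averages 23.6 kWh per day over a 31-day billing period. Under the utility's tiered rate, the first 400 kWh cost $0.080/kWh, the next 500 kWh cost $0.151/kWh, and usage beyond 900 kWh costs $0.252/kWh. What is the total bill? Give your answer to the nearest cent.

$82.07

Usage = 23.6 kWh/day × 31 days = 731.6 kWh
First 400 kWh × $0.080 = $32.00
Next 331.6 kWh × $0.151 = $50.07
Remaining tier: 0 kWh (not reached)
Total = $82.07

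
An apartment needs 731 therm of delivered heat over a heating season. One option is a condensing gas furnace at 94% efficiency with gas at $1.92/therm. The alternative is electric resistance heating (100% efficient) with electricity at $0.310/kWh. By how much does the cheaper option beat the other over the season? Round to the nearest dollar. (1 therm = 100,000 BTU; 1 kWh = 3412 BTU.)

$5148

Heat load = 731 therm × 100,000 = 73,100,000 BTU
Gas: input = 73,100,000 / 0.94 = 77,765,957 BTU = 777.7 therm → 777.7 × $1.92 = $1,493.11
Electric: 73,100,000 BTU / 3412 = 21,420 kWh → × $0.310 = $6,641.56
Difference = |$1,493.11 − $6,641.56| = $5,148.45 ≈ $5148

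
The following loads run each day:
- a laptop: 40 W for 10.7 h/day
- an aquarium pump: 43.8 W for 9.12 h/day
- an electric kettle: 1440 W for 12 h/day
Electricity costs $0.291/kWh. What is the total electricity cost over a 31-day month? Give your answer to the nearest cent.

laptop: 40 W × 10.7 h × 31 d = 13,268 Wh = 13.27 kWh
aquarium pump: 43.8 W × 9.12 h × 31 d = 12,383 Wh = 12.38 kWh
electric kettle: 1440 W × 12 h × 31 d = 535,680 Wh = 535.7 kWh
Total energy = 13.27 + 12.38 + 535.7 = 561.3 kWh
Cost = 561.3 kWh × $0.291 = $163.35

$163.35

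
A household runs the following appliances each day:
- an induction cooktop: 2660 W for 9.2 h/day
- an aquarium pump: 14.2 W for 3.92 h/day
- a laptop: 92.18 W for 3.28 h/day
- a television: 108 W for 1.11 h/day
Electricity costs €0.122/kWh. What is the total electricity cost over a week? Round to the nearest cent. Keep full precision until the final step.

induction cooktop: 2660 W × 9.2 h × 7 d = 171,304 Wh = 171.3 kWh
aquarium pump: 14.2 W × 3.92 h × 7 d = 390 Wh = 0.3896 kWh
laptop: 92.18 W × 3.28 h × 7 d = 2,116 Wh = 2.116 kWh
television: 108 W × 1.11 h × 7 d = 839 Wh = 0.8392 kWh
Total energy = 171.3 + 0.3896 + 2.116 + 0.8392 = 174.6 kWh
Cost = 174.6 kWh × €0.122 = €21.31

€21.31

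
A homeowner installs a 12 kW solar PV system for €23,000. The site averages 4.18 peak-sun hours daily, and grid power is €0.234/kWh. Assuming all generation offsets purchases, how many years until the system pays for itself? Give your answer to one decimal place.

5.4 years

Daily generation = 12 kW × 4.18 h = 50.16 kWh
Annual generation = 50.16 × 365 = 18308 kWh
Annual savings = 18308 × €0.234 = €4,284.17
Payback = €23,000 / €4,284.17 = 5.37 years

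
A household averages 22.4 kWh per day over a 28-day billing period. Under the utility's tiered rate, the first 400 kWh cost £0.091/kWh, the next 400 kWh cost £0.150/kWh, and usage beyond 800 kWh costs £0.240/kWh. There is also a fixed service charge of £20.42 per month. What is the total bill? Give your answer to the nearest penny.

£90.90

Usage = 22.4 kWh/day × 28 days = 627.2 kWh
First 400 kWh × £0.091 = £36.40
Next 227.2 kWh × £0.150 = £34.08
Remaining tier: 0 kWh (not reached)
Energy charge = £70.48; + service £20.42 = £90.90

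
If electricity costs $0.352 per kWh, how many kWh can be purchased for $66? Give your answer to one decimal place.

187.5 kWh

$66 / $0.352 per kWh = 187.5 kWh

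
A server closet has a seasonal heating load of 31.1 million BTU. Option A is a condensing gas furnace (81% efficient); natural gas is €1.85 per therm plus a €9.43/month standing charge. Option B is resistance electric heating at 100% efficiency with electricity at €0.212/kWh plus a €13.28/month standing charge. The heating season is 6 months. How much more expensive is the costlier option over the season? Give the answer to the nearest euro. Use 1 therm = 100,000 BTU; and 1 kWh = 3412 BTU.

Heat load = 31.1 × 10⁶ BTU = 31,100,000 BTU
Gas: input = 31,100,000 / 0.81 = 38,395,062 BTU = 384 therm → 384 × €1.85 = €710.31; + 6 × €9.43 standing = €766.89
Electric: 31,100,000 BTU / 3412 = 9,115 kWh → × €0.212 = €1,932.36; + 6 × €13.28 standing = €2,012.04
Difference = |€766.89 − €2,012.04| = €1,245.15 ≈ €1245

€1245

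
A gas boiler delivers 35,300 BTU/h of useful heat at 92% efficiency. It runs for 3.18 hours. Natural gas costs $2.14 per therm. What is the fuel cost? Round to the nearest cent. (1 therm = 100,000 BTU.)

$2.61

Heat delivered = 35,300 BTU/h × 3.18 h = 112,254 BTU
Gas input = 112,254 / 0.92 = 122,015 BTU
= 122,015 / 100,000 = 1.22 therm
Cost = 1.22 × $2.14/therm = $2.61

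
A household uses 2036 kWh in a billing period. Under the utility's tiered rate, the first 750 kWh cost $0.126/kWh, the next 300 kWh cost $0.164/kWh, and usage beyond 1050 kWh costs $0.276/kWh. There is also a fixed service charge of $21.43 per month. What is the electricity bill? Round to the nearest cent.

$437.27

First 750 kWh × $0.126 = $94.50
Next 300 kWh × $0.164 = $49.20
Remaining 986 kWh × $0.276 = $272.14
Energy charge = $415.84; + service $21.43 = $437.27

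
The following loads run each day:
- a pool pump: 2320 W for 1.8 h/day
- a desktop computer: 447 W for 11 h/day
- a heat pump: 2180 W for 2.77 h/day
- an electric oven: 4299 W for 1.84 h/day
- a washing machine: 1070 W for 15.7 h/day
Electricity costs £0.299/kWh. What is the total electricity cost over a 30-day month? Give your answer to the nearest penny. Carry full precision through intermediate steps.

£357.37

pool pump: 2320 W × 1.8 h × 30 d = 125,280 Wh = 125.3 kWh
desktop computer: 447 W × 11 h × 30 d = 147,510 Wh = 147.5 kWh
heat pump: 2180 W × 2.77 h × 30 d = 181,158 Wh = 181.2 kWh
electric oven: 4299 W × 1.84 h × 30 d = 237,305 Wh = 237.3 kWh
washing machine: 1070 W × 15.7 h × 30 d = 503,970 Wh = 504 kWh
Total energy = 125.3 + 147.5 + 181.2 + 237.3 + 504 = 1,195 kWh
Cost = 1,195 kWh × £0.299 = £357.37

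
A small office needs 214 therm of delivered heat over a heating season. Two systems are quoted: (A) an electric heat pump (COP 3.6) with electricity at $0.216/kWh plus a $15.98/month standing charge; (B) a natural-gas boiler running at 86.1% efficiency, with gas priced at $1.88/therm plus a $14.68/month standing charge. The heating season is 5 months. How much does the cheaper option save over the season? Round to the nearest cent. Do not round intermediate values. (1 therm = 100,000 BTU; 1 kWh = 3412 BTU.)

Heat load = 214 therm × 100,000 = 21,400,000 BTU
Gas: input = 21,400,000 / 0.861 = 24,854,820 BTU = 248.5 therm → 248.5 × $1.88 = $467.27; + 5 × $14.68 standing = $540.67
Heat pump: 21,400,000 BTU / 3412 = 6,272 kWh heat; / 3.6 = 1,742 kWh in → × $0.216 = $376.32; + 5 × $15.98 standing = $456.22
Difference = |$540.67 − $456.22| = $84.45

$84.45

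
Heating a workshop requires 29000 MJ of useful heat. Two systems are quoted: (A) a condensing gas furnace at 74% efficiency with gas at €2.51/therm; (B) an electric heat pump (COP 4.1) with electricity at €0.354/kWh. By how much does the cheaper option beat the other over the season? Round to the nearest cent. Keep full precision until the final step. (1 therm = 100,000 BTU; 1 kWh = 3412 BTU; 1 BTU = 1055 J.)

€236.77

Heat load = 29000 MJ = 29,000,000,000 J / 1055 = 27,488,152 BTU
Gas: input = 27,488,152 / 0.74 = 37,146,151 BTU = 371.5 therm → 371.5 × €2.51 = €932.37
Heat pump: 27,488,152 BTU / 3412 = 8,056 kWh heat; / 4.1 = 1,965 kWh in → × €0.354 = €695.59
Difference = |€932.37 − €695.59| = €236.77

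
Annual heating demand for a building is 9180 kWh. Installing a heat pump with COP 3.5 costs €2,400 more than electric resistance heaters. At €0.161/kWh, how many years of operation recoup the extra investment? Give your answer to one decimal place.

Resistance: 9180 kWh × €0.161 = €1,477.98/yr
Heat pump: 9180 / 3.5 = 2623 kWh in → × €0.161 = €422.28/yr
Annual savings = €1,055.70
Payback = €2,400 / €1,055.70 = 2.27 years

2.3 years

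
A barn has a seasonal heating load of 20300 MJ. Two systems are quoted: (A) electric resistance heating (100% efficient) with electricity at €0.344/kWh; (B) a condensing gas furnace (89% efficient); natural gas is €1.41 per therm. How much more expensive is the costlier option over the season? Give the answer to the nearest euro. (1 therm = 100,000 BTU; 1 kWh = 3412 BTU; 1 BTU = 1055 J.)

Heat load = 20300 MJ = 20,300,000,000 J / 1055 = 19,241,706 BTU
Gas: input = 19,241,706 / 0.89 = 21,619,895 BTU = 216.2 therm → 216.2 × €1.41 = €304.84
Electric: 19,241,706 BTU / 3412 = 5,639 kWh → × €0.344 = €1,939.96
Difference = |€304.84 − €1,939.96| = €1,635.12 ≈ €1635

€1635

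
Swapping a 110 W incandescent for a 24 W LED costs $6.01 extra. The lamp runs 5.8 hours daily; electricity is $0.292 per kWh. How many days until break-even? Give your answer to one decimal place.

Power saved = 110 − 24 = 86 W
Daily energy saved = 86 W × 5.8 h = 498.8 Wh = 0.4988 kWh
Daily savings = 0.4988 × $0.292 = $0.1456
Payback = $6.01 / $0.1456 per day = 41.26 days

41.3 days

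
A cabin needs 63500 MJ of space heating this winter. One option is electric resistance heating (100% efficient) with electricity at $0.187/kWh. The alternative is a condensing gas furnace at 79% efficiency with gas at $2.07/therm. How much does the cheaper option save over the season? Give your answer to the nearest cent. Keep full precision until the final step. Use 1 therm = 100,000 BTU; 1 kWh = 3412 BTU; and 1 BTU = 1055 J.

$1721.66

Heat load = 63500 MJ = 63,500,000,000 J / 1055 = 60,189,573 BTU
Gas: input = 60,189,573 / 0.79 = 76,189,333 BTU = 761.9 therm → 761.9 × $2.07 = $1,577.12
Electric: 60,189,573 BTU / 3412 = 17,640 kWh → × $0.187 = $3,298.78
Difference = |$1,577.12 − $3,298.78| = $1,721.66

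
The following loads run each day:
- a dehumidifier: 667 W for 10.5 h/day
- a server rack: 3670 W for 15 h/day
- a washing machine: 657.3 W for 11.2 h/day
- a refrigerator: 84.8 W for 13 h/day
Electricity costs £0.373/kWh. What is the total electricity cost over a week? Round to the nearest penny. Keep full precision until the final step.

dehumidifier: 667 W × 10.5 h × 7 d = 49,024 Wh = 49.02 kWh
server rack: 3670 W × 15 h × 7 d = 385,350 Wh = 385.4 kWh
washing machine: 657.3 W × 11.2 h × 7 d = 51,532 Wh = 51.53 kWh
refrigerator: 84.8 W × 13 h × 7 d = 7,717 Wh = 7.717 kWh
Total energy = 49.02 + 385.4 + 51.53 + 7.717 = 493.6 kWh
Cost = 493.6 kWh × £0.373 = £184.12

£184.12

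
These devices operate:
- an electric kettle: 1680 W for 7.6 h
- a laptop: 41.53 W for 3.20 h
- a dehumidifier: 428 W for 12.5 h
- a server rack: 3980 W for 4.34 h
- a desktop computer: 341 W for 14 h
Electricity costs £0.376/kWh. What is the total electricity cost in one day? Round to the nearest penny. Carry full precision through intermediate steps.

£15.15

electric kettle: 1680 W × 7.6 h = 12,768 Wh = 12.77 kWh
laptop: 41.53 W × 3.20 h = 133 Wh = 0.1329 kWh
dehumidifier: 428 W × 12.5 h = 5,350 Wh = 5.35 kWh
server rack: 3980 W × 4.34 h = 17,273 Wh = 17.27 kWh
desktop computer: 341 W × 14 h = 4,774 Wh = 4.774 kWh
Total energy = 12.77 + 0.1329 + 5.35 + 17.27 + 4.774 = 40.3 kWh
Cost = 40.3 kWh × £0.376 = £15.15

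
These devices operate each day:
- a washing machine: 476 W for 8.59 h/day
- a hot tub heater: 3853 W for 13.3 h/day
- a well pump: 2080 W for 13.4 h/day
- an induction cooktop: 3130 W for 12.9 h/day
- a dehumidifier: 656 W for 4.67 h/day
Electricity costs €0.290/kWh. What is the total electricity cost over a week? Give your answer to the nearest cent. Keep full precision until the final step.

washing machine: 476 W × 8.59 h × 7 d = 28,622 Wh = 28.62 kWh
hot tub heater: 3853 W × 13.3 h × 7 d = 358,714 Wh = 358.7 kWh
well pump: 2080 W × 13.4 h × 7 d = 195,104 Wh = 195.1 kWh
induction cooktop: 3130 W × 12.9 h × 7 d = 282,639 Wh = 282.6 kWh
dehumidifier: 656 W × 4.67 h × 7 d = 21,445 Wh = 21.44 kWh
Total energy = 28.62 + 358.7 + 195.1 + 282.6 + 21.44 = 886.5 kWh
Cost = 886.5 kWh × €0.290 = €257.09

€257.09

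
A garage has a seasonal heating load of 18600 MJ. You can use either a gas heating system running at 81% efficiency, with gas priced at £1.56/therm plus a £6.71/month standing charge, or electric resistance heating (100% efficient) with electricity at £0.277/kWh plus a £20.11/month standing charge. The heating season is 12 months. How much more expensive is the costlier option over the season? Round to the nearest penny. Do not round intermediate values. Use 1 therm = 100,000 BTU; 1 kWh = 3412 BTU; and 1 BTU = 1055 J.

Heat load = 18600 MJ = 18,600,000,000 J / 1055 = 17,630,332 BTU
Gas: input = 17,630,332 / 0.81 = 21,765,842 BTU = 217.7 therm → 217.7 × £1.56 = £339.55; + 12 × £6.71 standing = £420.07
Electric: 17,630,332 BTU / 3412 = 5,167 kWh → × £0.277 = £1,431.30; + 12 × £20.11 standing = £1,672.62
Difference = |£420.07 − £1,672.62| = £1,252.55

£1252.55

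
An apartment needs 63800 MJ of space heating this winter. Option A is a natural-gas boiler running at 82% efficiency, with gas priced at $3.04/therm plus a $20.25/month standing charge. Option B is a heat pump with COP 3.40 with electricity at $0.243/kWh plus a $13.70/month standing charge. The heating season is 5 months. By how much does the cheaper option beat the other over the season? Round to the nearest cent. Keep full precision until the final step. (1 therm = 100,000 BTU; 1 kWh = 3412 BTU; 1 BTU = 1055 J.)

Heat load = 63800 MJ = 63,800,000,000 J / 1055 = 60,473,934 BTU
Gas: input = 60,473,934 / 0.82 = 73,748,700 BTU = 737.5 therm → 737.5 × $3.04 = $2,241.96; + 5 × $20.25 standing = $2,343.21
Heat pump: 60,473,934 BTU / 3412 = 17,720 kWh heat; / 3.40 = 5,213 kWh in → × $0.243 = $1,266.74; + 5 × $13.70 standing = $1,335.24
Difference = |$2,343.21 − $1,335.24| = $1,007.97

$1007.97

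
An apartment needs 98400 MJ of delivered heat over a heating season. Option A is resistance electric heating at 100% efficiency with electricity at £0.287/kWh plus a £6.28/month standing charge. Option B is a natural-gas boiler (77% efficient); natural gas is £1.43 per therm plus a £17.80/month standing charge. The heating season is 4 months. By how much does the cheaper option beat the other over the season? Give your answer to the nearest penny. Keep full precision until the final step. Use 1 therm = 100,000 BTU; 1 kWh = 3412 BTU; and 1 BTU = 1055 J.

£6067.17

Heat load = 98400 MJ = 98,400,000,000 J / 1055 = 93,270,142 BTU
Gas: input = 93,270,142 / 0.77 = 121,130,055 BTU = 1,211 therm → 1,211 × £1.43 = £1,732.16; + 4 × £17.80 standing = £1,803.36
Electric: 93,270,142 BTU / 3412 = 27,340 kWh → × £0.287 = £7,845.41; + 4 × £6.28 standing = £7,870.53
Difference = |£1,803.36 − £7,870.53| = £6,067.17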